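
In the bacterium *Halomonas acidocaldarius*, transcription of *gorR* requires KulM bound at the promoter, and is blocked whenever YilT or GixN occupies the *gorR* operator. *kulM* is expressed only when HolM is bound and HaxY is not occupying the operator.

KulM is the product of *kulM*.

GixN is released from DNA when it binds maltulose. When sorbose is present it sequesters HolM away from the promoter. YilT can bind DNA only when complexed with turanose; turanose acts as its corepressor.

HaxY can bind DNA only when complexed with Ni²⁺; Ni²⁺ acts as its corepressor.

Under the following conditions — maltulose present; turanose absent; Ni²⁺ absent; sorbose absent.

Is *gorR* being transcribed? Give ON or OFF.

Turanose is absent, so YilT is inactive.
Sorbose is absent, so HolM is active.
Ni²⁺ is absent, so HaxY is inactive.
No repressor is bound and HolM is active, so *kulM* is transcribed.
So KulM is produced and active.
Maltulose is present, so GixN is inactive.
No repressor is bound and KulM is active, so *gorR* is transcribed.

ON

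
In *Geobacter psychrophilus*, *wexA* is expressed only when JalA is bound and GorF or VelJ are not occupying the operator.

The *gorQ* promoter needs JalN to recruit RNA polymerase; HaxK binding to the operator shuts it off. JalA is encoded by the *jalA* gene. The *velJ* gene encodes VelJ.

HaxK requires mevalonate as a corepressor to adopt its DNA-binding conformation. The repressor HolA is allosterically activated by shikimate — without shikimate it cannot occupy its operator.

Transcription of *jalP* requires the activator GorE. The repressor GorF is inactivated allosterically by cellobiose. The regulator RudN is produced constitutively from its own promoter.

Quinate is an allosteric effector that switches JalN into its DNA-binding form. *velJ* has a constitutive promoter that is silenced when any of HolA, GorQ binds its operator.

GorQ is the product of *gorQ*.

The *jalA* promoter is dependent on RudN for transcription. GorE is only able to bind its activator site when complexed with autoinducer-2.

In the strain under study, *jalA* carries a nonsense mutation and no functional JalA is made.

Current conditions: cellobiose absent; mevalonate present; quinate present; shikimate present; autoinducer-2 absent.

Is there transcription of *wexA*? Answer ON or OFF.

JalA is non-functional in this strain, so it has no effect.
Cellobiose is absent, so GorF is active.
Shikimate is present, so HolA is active.
Mevalonate is present, so HaxK is active.
Quinate is present, so JalN is active.
With repressor HaxK bound, *gorQ* is not transcribed.
So GorQ is not produced.
With repressor HolA bound, *velJ* is not transcribed.
So VelJ is not produced.
With repressor GorF bound, *wexA* is not transcribed.

OFF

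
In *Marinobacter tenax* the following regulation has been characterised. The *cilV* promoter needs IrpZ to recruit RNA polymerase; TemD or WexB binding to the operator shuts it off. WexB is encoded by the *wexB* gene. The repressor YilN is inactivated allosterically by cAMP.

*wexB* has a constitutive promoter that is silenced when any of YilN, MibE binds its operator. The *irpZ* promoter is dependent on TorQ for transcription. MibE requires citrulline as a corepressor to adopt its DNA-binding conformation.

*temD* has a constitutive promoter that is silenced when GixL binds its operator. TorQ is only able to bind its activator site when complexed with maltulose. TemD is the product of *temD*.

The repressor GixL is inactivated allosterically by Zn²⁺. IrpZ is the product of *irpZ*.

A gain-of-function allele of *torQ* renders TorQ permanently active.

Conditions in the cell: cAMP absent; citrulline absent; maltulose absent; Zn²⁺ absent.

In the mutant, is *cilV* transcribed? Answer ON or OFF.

TorQ is constitutively active in this strain.
No repressor is bound and TorQ is active, so *irpZ* is transcribed.
So IrpZ is produced and active.
Zn²⁺ is absent, so GixL is active.
With repressor GixL bound, *temD* is not transcribed.
So TemD is not produced.
cAMP is absent, so YilN is active.
Citrulline is absent, so MibE is inactive.
With repressor YilN bound, *wexB* is not transcribed.
So WexB is not produced.
No repressor is bound and IrpZ is active, so *cilV* is transcribed.

ON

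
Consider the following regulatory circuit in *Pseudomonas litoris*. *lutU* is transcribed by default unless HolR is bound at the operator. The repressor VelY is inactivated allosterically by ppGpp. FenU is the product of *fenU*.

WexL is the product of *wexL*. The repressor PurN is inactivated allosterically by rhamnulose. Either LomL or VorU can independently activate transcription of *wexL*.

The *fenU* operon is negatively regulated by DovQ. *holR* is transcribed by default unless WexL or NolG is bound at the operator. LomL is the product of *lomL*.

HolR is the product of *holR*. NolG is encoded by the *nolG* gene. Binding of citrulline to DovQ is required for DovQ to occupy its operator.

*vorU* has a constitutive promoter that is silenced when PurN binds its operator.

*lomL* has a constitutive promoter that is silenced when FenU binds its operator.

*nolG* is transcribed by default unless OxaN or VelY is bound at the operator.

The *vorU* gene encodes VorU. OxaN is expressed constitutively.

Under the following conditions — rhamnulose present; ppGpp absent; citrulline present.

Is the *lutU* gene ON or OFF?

ON

Citrulline is present, so DovQ is active.
With repressor DovQ bound, *fenU* is not transcribed.
So FenU is not produced.
With no repressor bound, *lomL* is transcribed.
So LomL is produced and active.
Rhamnulose is present, so PurN is inactive.
With no repressor bound, *vorU* is transcribed.
So VorU is produced and active.
Activator LomL is present, so *wexL* is transcribed.
So WexL is produced and active.
OxaN is produced constitutively and is active.
ppGpp is absent, so VelY is active.
With repressor OxaN bound, *nolG* is not transcribed.
So NolG is not produced.
With repressor WexL bound, *holR* is not transcribed.
So HolR is not produced.
With no repressor bound, *lutU* is transcribed.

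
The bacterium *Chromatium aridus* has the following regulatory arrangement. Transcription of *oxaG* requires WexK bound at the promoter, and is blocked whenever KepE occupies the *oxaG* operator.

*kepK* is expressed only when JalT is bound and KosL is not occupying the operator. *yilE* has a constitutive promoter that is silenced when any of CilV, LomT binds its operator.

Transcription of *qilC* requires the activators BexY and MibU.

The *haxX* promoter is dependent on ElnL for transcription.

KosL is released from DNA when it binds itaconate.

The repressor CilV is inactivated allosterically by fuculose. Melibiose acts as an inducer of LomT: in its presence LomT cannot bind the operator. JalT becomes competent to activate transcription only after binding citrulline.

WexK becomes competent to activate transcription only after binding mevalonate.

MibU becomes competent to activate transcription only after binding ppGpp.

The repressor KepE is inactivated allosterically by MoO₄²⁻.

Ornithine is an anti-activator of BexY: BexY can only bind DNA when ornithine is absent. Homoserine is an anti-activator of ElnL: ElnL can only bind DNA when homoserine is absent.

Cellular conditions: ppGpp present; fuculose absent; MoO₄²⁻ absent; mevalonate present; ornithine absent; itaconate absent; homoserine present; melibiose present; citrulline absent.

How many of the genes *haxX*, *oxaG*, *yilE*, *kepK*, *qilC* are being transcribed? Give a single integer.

Homoserine is present, so ElnL is inactive.
Required activator ElnL is absent, so *haxX* is not transcribed.
→ *haxX* is OFF.
MoO₄²⁻ is absent, so KepE is active.
Mevalonate is present, so WexK is active.
With repressor KepE bound, *oxaG* is not transcribed.
→ *oxaG* is OFF.
Fuculose is absent, so CilV is active.
Melibiose is present, so LomT is inactive.
With repressor CilV bound, *yilE* is not transcribed.
→ *yilE* is OFF.
Itaconate is absent, so KosL is active.
Citrulline is absent, so JalT is inactive.
With repressor KosL bound, *kepK* is not transcribed.
→ *kepK* is OFF.
Ornithine is absent, so BexY is active.
ppGpp is present, so MibU is active.
No repressor is bound and BexY and MibU are active, so *qilC* is transcribed.
→ *qilC* is ON.
1 of the 5 genes is transcribed.

1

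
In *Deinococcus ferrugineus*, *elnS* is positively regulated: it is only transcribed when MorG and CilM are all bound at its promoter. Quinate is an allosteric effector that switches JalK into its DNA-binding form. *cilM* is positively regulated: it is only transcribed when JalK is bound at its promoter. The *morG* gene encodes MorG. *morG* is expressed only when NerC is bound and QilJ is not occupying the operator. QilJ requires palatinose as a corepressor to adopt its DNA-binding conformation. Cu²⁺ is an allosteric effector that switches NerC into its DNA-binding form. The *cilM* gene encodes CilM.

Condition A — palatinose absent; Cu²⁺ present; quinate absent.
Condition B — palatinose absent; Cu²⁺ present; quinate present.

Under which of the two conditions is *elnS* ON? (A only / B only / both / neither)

Condition A:
Palatinose is absent, so QilJ is inactive.
Cu²⁺ is present, so NerC is active.
No repressor is bound and NerC is active, so *morG* is transcribed.
So MorG is produced and active.
Quinate is absent, so JalK is inactive.
Required activator JalK is absent, so *cilM* is not transcribed.
So CilM is not produced.
Required activator CilM is absent, so *elnS* is not transcribed.
→ *elnS* is OFF in A.
Condition B:
Palatinose is absent, so QilJ is inactive.
Cu²⁺ is present, so NerC is active.
No repressor is bound and NerC is active, so *morG* is transcribed.
So MorG is produced and active.
Quinate is present, so JalK is active.
No repressor is bound and JalK is active, so *cilM* is transcribed.
So CilM is produced and active.
No repressor is bound and MorG and CilM are active, so *elnS* is transcribed.
→ *elnS* is ON in B.

B only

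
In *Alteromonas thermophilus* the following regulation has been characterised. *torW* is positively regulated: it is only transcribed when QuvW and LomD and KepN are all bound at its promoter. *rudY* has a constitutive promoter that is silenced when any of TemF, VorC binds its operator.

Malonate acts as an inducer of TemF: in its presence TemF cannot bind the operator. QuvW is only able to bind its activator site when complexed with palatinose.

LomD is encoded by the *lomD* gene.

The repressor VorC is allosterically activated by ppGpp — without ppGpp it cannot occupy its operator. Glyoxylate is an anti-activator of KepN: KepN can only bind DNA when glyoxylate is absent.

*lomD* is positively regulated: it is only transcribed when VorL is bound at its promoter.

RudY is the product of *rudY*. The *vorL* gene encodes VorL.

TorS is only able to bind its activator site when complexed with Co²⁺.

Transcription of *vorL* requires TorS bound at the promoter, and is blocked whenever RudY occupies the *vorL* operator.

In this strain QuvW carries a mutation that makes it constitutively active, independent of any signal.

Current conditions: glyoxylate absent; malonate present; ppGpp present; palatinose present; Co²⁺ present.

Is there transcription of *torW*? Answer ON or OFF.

ON

QuvW is constitutively active in this strain.
Malonate is present, so TemF is inactive.
ppGpp is present, so VorC is active.
With repressor VorC bound, *rudY* is not transcribed.
So RudY is not produced.
Co²⁺ is present, so TorS is active.
No repressor is bound and TorS is active, so *vorL* is transcribed.
So VorL is produced and active.
No repressor is bound and VorL is active, so *lomD* is transcribed.
So LomD is produced and active.
Glyoxylate is absent, so KepN is active.
No repressor is bound and QuvW and LomD and KepN are active, so *torW* is transcribed.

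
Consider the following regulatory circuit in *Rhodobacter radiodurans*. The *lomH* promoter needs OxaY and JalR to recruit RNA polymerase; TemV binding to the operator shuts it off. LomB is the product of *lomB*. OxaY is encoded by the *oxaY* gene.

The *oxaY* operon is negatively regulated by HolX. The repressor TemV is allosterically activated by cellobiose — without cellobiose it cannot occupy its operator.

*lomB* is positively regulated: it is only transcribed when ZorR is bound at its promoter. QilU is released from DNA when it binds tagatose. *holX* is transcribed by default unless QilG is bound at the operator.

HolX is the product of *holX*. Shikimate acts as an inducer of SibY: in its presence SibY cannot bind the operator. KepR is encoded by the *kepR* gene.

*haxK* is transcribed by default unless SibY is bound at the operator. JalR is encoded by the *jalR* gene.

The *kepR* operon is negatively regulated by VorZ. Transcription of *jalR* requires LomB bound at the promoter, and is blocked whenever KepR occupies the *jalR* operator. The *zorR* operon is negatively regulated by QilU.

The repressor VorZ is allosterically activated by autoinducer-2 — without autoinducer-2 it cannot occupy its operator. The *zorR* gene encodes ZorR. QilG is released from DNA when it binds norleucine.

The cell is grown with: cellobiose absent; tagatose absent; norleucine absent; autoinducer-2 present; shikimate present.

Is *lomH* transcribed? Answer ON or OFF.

OFF

Norleucine is absent, so QilG is active.
With repressor QilG bound, *holX* is not transcribed.
So HolX is not produced.
With no repressor bound, *oxaY* is transcribed.
So OxaY is produced and active.
Cellobiose is absent, so TemV is inactive.
Autoinducer-2 is present, so VorZ is active.
With repressor VorZ bound, *kepR* is not transcribed.
So KepR is not produced.
Tagatose is absent, so QilU is active.
With repressor QilU bound, *zorR* is not transcribed.
So ZorR is not produced.
Required activator ZorR is absent, so *lomB* is not transcribed.
So LomB is not produced.
Required activator LomB is absent, so *jalR* is not transcribed.
So JalR is not produced.
Required activator JalR is absent, so *lomH* is not transcribed.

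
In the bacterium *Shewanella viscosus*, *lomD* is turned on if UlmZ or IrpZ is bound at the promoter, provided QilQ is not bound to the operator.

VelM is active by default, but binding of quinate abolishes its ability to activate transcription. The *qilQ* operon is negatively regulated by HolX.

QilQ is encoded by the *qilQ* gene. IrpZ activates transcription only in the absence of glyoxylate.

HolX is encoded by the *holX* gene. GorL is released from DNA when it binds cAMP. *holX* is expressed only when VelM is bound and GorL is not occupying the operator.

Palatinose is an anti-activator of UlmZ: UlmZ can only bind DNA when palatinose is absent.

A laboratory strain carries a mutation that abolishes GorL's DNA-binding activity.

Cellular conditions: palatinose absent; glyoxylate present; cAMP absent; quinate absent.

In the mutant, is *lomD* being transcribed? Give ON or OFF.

ON

GorL is non-functional in this strain, so it has no effect.
Quinate is absent, so VelM is active.
No repressor is bound and VelM is active, so *holX* is transcribed.
So HolX is produced and active.
With repressor HolX bound, *qilQ* is not transcribed.
So QilQ is not produced.
Palatinose is absent, so UlmZ is active.
Glyoxylate is present, so IrpZ is inactive.
Activator UlmZ is present, so *lomD* is transcribed.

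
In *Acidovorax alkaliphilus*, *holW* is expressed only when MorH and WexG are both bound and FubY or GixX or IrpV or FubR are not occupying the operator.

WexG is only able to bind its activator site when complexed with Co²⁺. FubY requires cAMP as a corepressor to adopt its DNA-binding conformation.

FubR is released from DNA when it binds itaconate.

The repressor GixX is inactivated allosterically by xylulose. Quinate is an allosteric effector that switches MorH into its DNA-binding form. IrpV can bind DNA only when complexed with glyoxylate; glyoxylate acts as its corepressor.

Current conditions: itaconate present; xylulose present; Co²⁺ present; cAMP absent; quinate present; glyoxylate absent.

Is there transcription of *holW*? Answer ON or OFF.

cAMP is absent, so FubY is inactive.
Xylulose is present, so GixX is inactive.
Glyoxylate is absent, so IrpV is inactive.
Quinate is present, so MorH is active.
Itaconate is present, so FubR is inactive.
Co²⁺ is present, so WexG is active.
No repressor is bound and MorH and WexG are active, so *holW* is transcribed.

ON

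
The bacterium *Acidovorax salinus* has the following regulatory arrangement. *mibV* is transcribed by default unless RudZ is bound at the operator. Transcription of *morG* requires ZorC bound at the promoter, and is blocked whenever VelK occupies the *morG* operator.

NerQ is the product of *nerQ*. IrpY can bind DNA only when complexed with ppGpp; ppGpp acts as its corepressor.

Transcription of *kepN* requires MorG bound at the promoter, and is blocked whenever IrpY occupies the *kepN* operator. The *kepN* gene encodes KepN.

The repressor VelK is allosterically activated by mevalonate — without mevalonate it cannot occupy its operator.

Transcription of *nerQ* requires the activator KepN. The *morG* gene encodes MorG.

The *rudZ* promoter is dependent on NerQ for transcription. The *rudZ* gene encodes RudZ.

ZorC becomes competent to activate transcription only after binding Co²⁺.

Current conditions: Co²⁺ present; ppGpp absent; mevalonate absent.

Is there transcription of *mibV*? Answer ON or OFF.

Mevalonate is absent, so VelK is inactive.
Co²⁺ is present, so ZorC is active.
No repressor is bound and ZorC is active, so *morG* is transcribed.
So MorG is produced and active.
ppGpp is absent, so IrpY is inactive.
No repressor is bound and MorG is active, so *kepN* is transcribed.
So KepN is produced and active.
No repressor is bound and KepN is active, so *nerQ* is transcribed.
So NerQ is produced and active.
No repressor is bound and NerQ is active, so *rudZ* is transcribed.
So RudZ is produced and active.
With repressor RudZ bound, *mibV* is not transcribed.

OFF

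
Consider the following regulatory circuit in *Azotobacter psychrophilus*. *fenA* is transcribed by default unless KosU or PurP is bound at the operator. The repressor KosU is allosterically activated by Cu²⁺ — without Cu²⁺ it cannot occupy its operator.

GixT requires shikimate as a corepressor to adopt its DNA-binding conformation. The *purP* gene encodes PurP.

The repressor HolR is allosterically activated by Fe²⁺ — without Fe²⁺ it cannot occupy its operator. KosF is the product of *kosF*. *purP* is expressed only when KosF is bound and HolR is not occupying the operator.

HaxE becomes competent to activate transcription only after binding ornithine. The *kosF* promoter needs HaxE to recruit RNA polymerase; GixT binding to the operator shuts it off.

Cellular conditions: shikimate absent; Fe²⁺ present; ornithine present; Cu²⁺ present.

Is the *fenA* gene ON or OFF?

OFF

Cu²⁺ is present, so KosU is active.
Ornithine is present, so HaxE is active.
Shikimate is absent, so GixT is inactive.
No repressor is bound and HaxE is active, so *kosF* is transcribed.
So KosF is produced and active.
Fe²⁺ is present, so HolR is active.
With repressor HolR bound, *purP* is not transcribed.
So PurP is not produced.
With repressor KosU bound, *fenA* is not transcribed.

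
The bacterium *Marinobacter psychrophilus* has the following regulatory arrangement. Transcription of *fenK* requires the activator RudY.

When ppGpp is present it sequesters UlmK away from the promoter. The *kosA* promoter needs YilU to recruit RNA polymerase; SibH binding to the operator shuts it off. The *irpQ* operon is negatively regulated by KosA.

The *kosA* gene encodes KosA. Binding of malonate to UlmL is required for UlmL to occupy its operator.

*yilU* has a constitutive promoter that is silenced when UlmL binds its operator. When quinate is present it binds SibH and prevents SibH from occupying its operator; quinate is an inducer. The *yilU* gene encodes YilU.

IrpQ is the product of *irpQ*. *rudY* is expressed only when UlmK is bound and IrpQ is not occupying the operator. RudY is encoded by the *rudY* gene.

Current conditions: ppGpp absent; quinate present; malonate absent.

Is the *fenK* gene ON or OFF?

ON

Malonate is absent, so UlmL is inactive.
With no repressor bound, *yilU* is transcribed.
So YilU is produced and active.
Quinate is present, so SibH is inactive.
No repressor is bound and YilU is active, so *kosA* is transcribed.
So KosA is produced and active.
With repressor KosA bound, *irpQ* is not transcribed.
So IrpQ is not produced.
ppGpp is absent, so UlmK is active.
No repressor is bound and UlmK is active, so *rudY* is transcribed.
So RudY is produced and active.
No repressor is bound and RudY is active, so *fenK* is transcribed.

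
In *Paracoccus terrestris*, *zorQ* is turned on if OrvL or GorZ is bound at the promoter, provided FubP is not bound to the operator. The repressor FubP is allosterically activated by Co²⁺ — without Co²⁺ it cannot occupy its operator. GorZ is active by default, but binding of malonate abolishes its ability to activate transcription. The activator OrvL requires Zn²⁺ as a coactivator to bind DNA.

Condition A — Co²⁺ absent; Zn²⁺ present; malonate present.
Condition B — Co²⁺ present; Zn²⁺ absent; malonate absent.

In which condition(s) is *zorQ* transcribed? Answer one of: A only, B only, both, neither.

Condition A:
Co²⁺ is absent, so FubP is inactive.
Zn²⁺ is present, so OrvL is active.
Malonate is present, so GorZ is inactive.
Activator OrvL is present, so *zorQ* is transcribed.
→ *zorQ* is ON in A.
Condition B:
Co²⁺ is present, so FubP is active.
Zn²⁺ is absent, so OrvL is inactive.
Malonate is absent, so GorZ is active.
With repressor FubP bound, *zorQ* is not transcribed.
→ *zorQ* is OFF in B.

A only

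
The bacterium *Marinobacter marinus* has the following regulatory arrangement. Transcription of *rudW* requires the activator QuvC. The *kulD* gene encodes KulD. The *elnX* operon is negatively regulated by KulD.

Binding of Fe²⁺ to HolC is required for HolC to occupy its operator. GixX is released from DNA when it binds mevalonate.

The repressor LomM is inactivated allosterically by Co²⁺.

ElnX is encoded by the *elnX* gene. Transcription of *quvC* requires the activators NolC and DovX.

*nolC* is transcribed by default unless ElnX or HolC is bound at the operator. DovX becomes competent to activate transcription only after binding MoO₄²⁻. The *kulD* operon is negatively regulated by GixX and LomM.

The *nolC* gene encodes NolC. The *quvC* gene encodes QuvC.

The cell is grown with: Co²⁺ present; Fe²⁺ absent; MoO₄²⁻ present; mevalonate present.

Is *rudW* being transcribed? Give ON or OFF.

ON

Mevalonate is present, so GixX is inactive.
Co²⁺ is present, so LomM is inactive.
With no repressor bound, *kulD* is transcribed.
So KulD is produced and active.
With repressor KulD bound, *elnX* is not transcribed.
So ElnX is not produced.
Fe²⁺ is absent, so HolC is inactive.
With no repressor bound, *nolC* is transcribed.
So NolC is produced and active.
MoO₄²⁻ is present, so DovX is active.
No repressor is bound and NolC and DovX are active, so *quvC* is transcribed.
So QuvC is produced and active.
No repressor is bound and QuvC is active, so *rudW* is transcribed.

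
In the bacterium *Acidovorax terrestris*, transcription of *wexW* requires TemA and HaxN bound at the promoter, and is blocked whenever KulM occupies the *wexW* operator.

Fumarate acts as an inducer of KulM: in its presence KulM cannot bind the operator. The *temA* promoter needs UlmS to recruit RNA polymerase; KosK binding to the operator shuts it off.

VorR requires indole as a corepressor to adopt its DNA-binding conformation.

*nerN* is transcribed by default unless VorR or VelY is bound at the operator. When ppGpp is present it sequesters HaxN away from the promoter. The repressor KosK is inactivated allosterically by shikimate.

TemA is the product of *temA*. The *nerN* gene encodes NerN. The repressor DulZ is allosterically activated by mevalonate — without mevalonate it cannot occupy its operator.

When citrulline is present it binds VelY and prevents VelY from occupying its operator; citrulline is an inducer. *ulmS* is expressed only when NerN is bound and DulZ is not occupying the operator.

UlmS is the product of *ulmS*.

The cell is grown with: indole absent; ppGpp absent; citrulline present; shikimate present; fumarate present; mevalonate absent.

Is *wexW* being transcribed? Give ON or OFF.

ON

Fumarate is present, so KulM is inactive.
Mevalonate is absent, so DulZ is inactive.
Indole is absent, so VorR is inactive.
Citrulline is present, so VelY is inactive.
With no repressor bound, *nerN* is transcribed.
So NerN is produced and active.
No repressor is bound and NerN is active, so *ulmS* is transcribed.
So UlmS is produced and active.
Shikimate is present, so KosK is inactive.
No repressor is bound and UlmS is active, so *temA* is transcribed.
So TemA is produced and active.
ppGpp is absent, so HaxN is active.
No repressor is bound and TemA and HaxN are active, so *wexW* is transcribed.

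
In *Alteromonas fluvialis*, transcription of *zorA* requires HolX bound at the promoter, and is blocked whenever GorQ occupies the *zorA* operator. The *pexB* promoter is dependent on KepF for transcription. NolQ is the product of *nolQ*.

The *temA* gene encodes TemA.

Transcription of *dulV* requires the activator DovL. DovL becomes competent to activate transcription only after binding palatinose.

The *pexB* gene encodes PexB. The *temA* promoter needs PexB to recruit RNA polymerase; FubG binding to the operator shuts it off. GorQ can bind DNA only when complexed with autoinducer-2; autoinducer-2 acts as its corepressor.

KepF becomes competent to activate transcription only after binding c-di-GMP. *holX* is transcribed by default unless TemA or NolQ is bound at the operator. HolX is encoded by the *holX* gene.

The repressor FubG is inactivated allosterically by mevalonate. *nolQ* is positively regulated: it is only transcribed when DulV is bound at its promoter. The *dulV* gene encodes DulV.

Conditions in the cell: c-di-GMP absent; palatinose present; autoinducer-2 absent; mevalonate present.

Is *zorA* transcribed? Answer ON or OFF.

OFF

c-di-GMP is absent, so KepF is inactive.
Required activator KepF is absent, so *pexB* is not transcribed.
So PexB is not produced.
Mevalonate is present, so FubG is inactive.
Required activator PexB is absent, so *temA* is not transcribed.
So TemA is not produced.
Palatinose is present, so DovL is active.
No repressor is bound and DovL is active, so *dulV* is transcribed.
So DulV is produced and active.
No repressor is bound and DulV is active, so *nolQ* is transcribed.
So NolQ is produced and active.
With repressor NolQ bound, *holX* is not transcribed.
So HolX is not produced.
Autoinducer-2 is absent, so GorQ is inactive.
Required activator HolX is absent, so *zorA* is not transcribed.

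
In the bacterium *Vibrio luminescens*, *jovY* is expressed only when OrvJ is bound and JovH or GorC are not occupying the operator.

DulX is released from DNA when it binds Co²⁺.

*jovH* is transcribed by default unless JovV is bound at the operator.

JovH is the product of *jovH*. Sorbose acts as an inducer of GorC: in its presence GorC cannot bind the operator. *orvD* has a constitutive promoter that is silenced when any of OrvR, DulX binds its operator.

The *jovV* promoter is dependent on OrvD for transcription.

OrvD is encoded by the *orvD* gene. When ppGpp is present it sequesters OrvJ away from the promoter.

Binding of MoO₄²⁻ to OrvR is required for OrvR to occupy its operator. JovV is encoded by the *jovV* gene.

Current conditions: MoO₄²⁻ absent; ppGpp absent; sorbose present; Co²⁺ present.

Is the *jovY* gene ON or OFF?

ON

MoO₄²⁻ is absent, so OrvR is inactive.
Co²⁺ is present, so DulX is inactive.
With no repressor bound, *orvD* is transcribed.
So OrvD is produced and active.
No repressor is bound and OrvD is active, so *jovV* is transcribed.
So JovV is produced and active.
With repressor JovV bound, *jovH* is not transcribed.
So JovH is not produced.
Sorbose is present, so GorC is inactive.
ppGpp is absent, so OrvJ is active.
No repressor is bound and OrvJ is active, so *jovY* is transcribed.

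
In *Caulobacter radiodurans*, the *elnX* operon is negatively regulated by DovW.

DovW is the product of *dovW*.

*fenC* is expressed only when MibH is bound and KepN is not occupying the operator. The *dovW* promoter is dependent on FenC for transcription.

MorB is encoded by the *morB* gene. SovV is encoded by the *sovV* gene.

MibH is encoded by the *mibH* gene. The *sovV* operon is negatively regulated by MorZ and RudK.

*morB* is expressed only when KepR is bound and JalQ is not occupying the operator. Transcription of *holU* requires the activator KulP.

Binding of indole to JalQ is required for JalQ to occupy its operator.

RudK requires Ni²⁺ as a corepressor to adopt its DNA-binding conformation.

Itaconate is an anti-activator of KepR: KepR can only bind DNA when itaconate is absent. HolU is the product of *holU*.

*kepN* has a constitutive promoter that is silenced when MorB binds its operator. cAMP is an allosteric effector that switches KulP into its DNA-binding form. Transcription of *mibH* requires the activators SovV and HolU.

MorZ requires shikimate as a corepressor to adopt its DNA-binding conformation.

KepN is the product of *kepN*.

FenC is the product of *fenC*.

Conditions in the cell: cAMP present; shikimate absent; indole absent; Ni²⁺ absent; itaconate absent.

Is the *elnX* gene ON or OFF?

Shikimate is absent, so MorZ is inactive.
Ni²⁺ is absent, so RudK is inactive.
With no repressor bound, *sovV* is transcribed.
So SovV is produced and active.
cAMP is present, so KulP is active.
No repressor is bound and KulP is active, so *holU* is transcribed.
So HolU is produced and active.
No repressor is bound and SovV and HolU are active, so *mibH* is transcribed.
So MibH is produced and active.
Indole is absent, so JalQ is inactive.
Itaconate is absent, so KepR is active.
No repressor is bound and KepR is active, so *morB* is transcribed.
So MorB is produced and active.
With repressor MorB bound, *kepN* is not transcribed.
So KepN is not produced.
No repressor is bound and MibH is active, so *fenC* is transcribed.
So FenC is produced and active.
No repressor is bound and FenC is active, so *dovW* is transcribed.
So DovW is produced and active.
With repressor DovW bound, *elnX* is not transcribed.

OFF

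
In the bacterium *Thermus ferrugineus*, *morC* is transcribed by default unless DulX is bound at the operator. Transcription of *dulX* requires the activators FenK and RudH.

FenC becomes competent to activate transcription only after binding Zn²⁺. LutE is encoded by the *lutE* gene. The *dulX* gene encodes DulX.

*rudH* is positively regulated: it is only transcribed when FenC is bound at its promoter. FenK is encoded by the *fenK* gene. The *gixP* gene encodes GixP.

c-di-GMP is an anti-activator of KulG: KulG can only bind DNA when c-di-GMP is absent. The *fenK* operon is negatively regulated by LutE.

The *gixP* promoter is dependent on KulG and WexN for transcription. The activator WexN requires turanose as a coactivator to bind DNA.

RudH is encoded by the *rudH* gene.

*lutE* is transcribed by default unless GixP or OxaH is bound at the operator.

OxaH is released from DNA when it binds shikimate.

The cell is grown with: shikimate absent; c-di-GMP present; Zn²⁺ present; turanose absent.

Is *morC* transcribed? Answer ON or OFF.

OFF

c-di-GMP is present, so KulG is inactive.
Turanose is absent, so WexN is inactive.
Required activator KulG is absent, so *gixP* is not transcribed.
So GixP is not produced.
Shikimate is absent, so OxaH is active.
With repressor OxaH bound, *lutE* is not transcribed.
So LutE is not produced.
With no repressor bound, *fenK* is transcribed.
So FenK is produced and active.
Zn²⁺ is present, so FenC is active.
No repressor is bound and FenC is active, so *rudH* is transcribed.
So RudH is produced and active.
No repressor is bound and FenK and RudH are active, so *dulX* is transcribed.
So DulX is produced and active.
With repressor DulX bound, *morC* is not transcribed.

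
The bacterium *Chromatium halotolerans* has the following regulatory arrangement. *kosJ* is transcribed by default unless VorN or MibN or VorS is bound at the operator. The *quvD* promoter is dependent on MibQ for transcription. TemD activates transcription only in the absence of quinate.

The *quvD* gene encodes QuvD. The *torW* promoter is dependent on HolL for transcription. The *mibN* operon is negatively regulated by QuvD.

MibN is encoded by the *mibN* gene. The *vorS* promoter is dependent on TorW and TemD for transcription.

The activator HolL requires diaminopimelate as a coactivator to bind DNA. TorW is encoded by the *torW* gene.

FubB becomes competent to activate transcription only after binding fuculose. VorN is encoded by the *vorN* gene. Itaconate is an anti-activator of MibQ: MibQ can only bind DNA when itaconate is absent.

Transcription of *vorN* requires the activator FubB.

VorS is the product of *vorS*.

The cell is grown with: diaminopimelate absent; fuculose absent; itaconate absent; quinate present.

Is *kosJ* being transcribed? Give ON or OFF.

ON

Fuculose is absent, so FubB is inactive.
Required activator FubB is absent, so *vorN* is not transcribed.
So VorN is not produced.
Itaconate is absent, so MibQ is active.
No repressor is bound and MibQ is active, so *quvD* is transcribed.
So QuvD is produced and active.
With repressor QuvD bound, *mibN* is not transcribed.
So MibN is not produced.
Diaminopimelate is absent, so HolL is inactive.
Required activator HolL is absent, so *torW* is not transcribed.
So TorW is not produced.
Quinate is present, so TemD is inactive.
Required activator TorW is absent, so *vorS* is not transcribed.
So VorS is not produced.
With no repressor bound, *kosJ* is transcribed.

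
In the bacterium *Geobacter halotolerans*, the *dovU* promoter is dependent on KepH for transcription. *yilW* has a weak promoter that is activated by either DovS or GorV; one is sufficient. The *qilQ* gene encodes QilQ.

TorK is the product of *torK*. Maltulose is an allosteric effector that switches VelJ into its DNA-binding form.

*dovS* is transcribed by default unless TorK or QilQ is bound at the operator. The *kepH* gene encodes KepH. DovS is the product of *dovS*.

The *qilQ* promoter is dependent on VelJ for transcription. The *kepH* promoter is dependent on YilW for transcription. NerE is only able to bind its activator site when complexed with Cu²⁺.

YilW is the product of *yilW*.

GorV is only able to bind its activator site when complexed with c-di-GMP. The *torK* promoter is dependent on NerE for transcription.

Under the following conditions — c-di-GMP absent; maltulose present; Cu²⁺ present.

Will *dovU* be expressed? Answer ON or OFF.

Cu²⁺ is present, so NerE is active.
No repressor is bound and NerE is active, so *torK* is transcribed.
So TorK is produced and active.
Maltulose is present, so VelJ is active.
No repressor is bound and VelJ is active, so *qilQ* is transcribed.
So QilQ is produced and active.
With repressor TorK bound, *dovS* is not transcribed.
So DovS is not produced.
c-di-GMP is absent, so GorV is inactive.
No activator is available at the *yilW* promoter, so *yilW* is not transcribed.
So YilW is not produced.
Required activator YilW is absent, so *kepH* is not transcribed.
So KepH is not produced.
Required activator KepH is absent, so *dovU* is not transcribed.

OFF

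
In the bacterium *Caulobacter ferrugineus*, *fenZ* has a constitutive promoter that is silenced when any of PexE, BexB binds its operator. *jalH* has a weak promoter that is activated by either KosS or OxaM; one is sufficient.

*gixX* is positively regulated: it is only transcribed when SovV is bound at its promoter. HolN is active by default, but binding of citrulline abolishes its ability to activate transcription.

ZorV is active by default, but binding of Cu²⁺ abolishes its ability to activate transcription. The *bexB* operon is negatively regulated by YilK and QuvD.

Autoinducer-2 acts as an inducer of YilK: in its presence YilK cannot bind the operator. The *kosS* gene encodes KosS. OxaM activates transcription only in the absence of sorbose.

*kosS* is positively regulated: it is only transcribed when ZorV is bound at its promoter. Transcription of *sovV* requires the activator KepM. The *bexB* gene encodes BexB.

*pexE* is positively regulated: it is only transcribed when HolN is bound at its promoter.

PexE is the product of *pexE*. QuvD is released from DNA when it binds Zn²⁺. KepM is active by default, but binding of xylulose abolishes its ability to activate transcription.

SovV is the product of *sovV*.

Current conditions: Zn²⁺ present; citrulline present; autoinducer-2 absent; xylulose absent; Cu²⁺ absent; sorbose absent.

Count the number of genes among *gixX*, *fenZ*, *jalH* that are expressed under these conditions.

Xylulose is absent, so KepM is active.
No repressor is bound and KepM is active, so *sovV* is transcribed.
So SovV is produced and active.
No repressor is bound and SovV is active, so *gixX* is transcribed.
→ *gixX* is ON.
Citrulline is present, so HolN is inactive.
Required activator HolN is absent, so *pexE* is not transcribed.
So PexE is not produced.
Autoinducer-2 is absent, so YilK is active.
Zn²⁺ is present, so QuvD is inactive.
With repressor YilK bound, *bexB* is not transcribed.
So BexB is not produced.
With no repressor bound, *fenZ* is transcribed.
→ *fenZ* is ON.
Cu²⁺ is absent, so ZorV is active.
No repressor is bound and ZorV is active, so *kosS* is transcribed.
So KosS is produced and active.
Sorbose is absent, so OxaM is active.
Activator KosS is present, so *jalH* is transcribed.
→ *jalH* is ON.
3 of the 3 genes are transcribed.

3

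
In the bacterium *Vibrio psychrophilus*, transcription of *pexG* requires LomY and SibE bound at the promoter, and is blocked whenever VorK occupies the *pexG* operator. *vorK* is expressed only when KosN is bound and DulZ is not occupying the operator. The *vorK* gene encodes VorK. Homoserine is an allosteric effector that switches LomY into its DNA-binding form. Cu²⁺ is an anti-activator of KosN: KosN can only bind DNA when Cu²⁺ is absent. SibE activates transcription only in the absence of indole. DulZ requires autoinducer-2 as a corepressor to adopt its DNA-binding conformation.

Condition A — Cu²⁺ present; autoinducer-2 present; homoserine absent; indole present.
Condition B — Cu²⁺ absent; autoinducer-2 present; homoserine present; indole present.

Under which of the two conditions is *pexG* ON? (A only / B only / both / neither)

neither

Condition A:
Cu²⁺ is present, so KosN is inactive.
Autoinducer-2 is present, so DulZ is active.
With repressor DulZ bound, *vorK* is not transcribed.
So VorK is not produced.
Homoserine is absent, so LomY is inactive.
Indole is present, so SibE is inactive.
Required activator LomY is absent, so *pexG* is not transcribed.
→ *pexG* is OFF in A.
Condition B:
Cu²⁺ is absent, so KosN is active.
Autoinducer-2 is present, so DulZ is active.
With repressor DulZ bound, *vorK* is not transcribed.
So VorK is not produced.
Homoserine is present, so LomY is active.
Indole is present, so SibE is inactive.
Required activator SibE is absent, so *pexG* is not transcribed.
→ *pexG* is OFF in B.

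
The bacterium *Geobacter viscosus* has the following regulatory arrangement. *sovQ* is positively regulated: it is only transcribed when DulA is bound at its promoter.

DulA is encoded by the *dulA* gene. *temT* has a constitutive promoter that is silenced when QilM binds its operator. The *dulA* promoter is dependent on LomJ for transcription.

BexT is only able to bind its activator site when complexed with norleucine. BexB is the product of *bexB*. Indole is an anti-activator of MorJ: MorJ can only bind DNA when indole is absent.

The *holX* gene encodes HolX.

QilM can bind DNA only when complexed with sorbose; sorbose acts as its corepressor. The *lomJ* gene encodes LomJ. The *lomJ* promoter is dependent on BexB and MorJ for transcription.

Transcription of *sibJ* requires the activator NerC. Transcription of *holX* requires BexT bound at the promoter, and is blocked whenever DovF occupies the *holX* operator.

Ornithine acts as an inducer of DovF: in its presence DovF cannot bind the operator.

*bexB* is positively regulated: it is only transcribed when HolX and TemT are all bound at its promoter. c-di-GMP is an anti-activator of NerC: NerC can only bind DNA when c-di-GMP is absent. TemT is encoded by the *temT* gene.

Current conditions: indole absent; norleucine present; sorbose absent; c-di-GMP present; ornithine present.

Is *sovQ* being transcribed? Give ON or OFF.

ON

Norleucine is present, so BexT is active.
Ornithine is present, so DovF is inactive.
No repressor is bound and BexT is active, so *holX* is transcribed.
So HolX is produced and active.
Sorbose is absent, so QilM is inactive.
With no repressor bound, *temT* is transcribed.
So TemT is produced and active.
No repressor is bound and HolX and TemT are active, so *bexB* is transcribed.
So BexB is produced and active.
Indole is absent, so MorJ is active.
No repressor is bound and BexB and MorJ are active, so *lomJ* is transcribed.
So LomJ is produced and active.
No repressor is bound and LomJ is active, so *dulA* is transcribed.
So DulA is produced and active.
No repressor is bound and DulA is active, so *sovQ* is transcribed.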